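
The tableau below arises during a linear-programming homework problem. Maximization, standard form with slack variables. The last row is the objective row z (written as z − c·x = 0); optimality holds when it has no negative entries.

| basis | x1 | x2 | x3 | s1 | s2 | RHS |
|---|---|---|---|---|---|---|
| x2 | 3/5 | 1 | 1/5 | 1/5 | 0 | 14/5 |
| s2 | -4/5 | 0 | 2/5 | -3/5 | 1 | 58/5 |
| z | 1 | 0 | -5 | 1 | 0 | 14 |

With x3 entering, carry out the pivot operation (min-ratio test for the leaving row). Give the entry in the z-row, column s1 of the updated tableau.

6

Ratio test on column x3 — row 1: (14/5)/(1/5) = 14; row 2: (58/5)/(2/5) = 29. Minimum is 14 at row 1 (x2 leaves); pivot element 1/5.
Divide row 1 by 1/5; eliminate column x3 from the other rows.
z-row update in column s1: 1 − (-5)·1 = 6.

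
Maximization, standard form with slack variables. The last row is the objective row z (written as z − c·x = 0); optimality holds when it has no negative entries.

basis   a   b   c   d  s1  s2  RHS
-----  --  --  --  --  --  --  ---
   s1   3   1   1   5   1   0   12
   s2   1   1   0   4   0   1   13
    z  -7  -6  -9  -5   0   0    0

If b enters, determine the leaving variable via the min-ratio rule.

s1

Column b entries and ratios — s1: 12/1 = 12; s2: 13/1 = 13.
Smallest ratio is 12 in the row of s1, so s1 leaves.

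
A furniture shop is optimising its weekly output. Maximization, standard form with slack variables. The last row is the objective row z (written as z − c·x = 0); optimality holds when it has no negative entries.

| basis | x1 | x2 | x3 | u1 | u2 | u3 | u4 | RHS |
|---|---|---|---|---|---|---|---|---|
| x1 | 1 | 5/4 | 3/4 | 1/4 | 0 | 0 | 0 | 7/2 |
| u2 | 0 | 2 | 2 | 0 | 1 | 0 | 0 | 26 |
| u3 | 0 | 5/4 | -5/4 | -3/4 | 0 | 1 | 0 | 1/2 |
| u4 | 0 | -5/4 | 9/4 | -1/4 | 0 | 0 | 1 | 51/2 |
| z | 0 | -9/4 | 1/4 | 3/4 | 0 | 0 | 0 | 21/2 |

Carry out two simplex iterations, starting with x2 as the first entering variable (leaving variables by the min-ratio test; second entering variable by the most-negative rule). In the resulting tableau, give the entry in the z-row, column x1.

1

Ratio test on column x2 — row 1: (7/2)/(5/4) = 14/5; row 2: 26/2 = 13; row 3: (1/2)/(5/4) = 2/5; row 4: entry -5/4 ≤ 0. Minimum is 2/5 at row 3 (u3 leaves); pivot element 5/4.
Divide row 3 by 5/4; eliminate column x2 from the other rows.
Second iteration: most negative z-row entry is -2 in column x3, so x3 enters.
Ratio test on column x3 — row 1: 3/2 = 3/2; row 2: (126/5)/4 = 63/10; row 3: entry -1 ≤ 0; row 4: 26/1 = 26. Minimum is 3/2 at row 1 (x1 leaves); pivot element 2.
Divide row 1 by 2; eliminate column x3 from the other rows.
After both pivots, the entry at the z-row, column x1 is 1.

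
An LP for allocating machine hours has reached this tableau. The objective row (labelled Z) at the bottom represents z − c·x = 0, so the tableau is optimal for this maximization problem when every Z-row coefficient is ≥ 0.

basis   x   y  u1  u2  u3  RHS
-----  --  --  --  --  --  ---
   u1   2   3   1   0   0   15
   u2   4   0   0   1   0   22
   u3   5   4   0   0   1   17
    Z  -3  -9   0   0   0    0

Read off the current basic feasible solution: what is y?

0

y is not in the basis, so in the current basic feasible solution y = 0.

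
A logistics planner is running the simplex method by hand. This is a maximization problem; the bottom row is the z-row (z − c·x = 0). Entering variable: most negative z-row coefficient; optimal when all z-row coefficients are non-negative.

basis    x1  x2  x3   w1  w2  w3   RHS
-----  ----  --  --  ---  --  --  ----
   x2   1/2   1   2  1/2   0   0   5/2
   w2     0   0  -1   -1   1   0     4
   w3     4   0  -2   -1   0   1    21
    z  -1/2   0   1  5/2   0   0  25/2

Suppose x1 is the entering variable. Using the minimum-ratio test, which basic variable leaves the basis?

x2

Column x1 entries and ratios — x2: (5/2)/(1/2) = 5; w2: 0 ≤ 0, skip; w3: 21/4 = 21/4.
Smallest ratio is 5 in the row of x2, so x2 leaves.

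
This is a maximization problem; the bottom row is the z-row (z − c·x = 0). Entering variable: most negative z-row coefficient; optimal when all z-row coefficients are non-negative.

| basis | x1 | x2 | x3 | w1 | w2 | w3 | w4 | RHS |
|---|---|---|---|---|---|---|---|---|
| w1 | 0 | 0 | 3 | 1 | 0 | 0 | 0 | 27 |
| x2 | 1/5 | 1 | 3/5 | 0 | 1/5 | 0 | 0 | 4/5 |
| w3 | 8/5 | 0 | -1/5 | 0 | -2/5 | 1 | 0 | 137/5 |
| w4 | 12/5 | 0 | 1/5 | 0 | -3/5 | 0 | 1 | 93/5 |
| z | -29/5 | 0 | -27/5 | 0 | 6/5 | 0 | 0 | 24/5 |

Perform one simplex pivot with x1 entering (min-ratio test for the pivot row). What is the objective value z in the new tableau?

28

Ratio test on column x1 — row 1: entry 0 ≤ 0; row 2: (4/5)/(1/5) = 4; row 3: (137/5)/(8/5) = 137/8; row 4: (93/5)/(12/5) = 31/4. Minimum is 4 at row 2 (x2 leaves); pivot element 1/5.
Pivot on row 2; the z-row RHS becomes 24/5 − (-29/5)·4 = 28.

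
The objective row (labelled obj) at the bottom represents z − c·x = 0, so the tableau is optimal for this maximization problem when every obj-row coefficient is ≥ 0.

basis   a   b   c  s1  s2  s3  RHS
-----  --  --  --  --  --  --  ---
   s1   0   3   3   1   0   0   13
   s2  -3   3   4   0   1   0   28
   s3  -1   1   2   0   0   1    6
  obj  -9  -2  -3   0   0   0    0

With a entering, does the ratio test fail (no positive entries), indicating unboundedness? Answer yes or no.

Every constraint-row entry in column a is ≤ 0, so increasing a is unbounded.

yes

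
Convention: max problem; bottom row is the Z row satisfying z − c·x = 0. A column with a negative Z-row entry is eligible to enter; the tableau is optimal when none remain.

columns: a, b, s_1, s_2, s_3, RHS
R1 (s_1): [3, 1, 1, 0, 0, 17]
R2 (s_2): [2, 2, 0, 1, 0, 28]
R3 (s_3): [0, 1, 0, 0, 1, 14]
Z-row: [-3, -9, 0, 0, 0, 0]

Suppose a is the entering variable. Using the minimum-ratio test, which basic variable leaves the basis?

s_1

Column a entries and ratios — s_1: 17/3 = 17/3; s_2: 28/2 = 14; s_3: 0 ≤ 0, skip.
Smallest ratio is 17/3 in the row of s_1, so s_1 leaves.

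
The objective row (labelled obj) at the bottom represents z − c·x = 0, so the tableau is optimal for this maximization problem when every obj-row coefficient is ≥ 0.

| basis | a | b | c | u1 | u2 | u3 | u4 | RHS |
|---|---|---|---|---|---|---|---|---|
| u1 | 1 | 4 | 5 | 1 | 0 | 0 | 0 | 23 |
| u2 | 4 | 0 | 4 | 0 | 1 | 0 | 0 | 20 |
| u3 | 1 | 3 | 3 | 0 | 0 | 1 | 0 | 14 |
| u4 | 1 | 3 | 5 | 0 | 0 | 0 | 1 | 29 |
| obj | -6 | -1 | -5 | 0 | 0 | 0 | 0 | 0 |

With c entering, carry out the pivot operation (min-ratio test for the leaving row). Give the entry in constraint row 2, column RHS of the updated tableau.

8/5

Ratio test on column c — row 1: 23/5 = 23/5; row 2: 20/4 = 5; row 3: 14/3 = 14/3; row 4: 29/5 = 29/5. Minimum is 23/5 at row 1 (u1 leaves); pivot element 5.
Divide row 1 by 5; eliminate column c from the other rows.
Row 2 update in column RHS: 20 − 4·(23/5) = 8/5.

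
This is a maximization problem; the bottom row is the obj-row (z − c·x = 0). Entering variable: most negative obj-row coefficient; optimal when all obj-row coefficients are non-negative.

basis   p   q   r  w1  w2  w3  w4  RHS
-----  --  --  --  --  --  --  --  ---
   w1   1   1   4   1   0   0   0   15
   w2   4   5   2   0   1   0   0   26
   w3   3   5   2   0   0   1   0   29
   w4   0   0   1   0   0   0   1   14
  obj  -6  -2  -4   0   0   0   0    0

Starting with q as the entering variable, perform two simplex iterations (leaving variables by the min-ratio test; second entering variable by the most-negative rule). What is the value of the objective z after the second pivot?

Ratio test on column q — row 1: 15/1 = 15; row 2: 26/5 = 26/5; row 3: 29/5 = 29/5; row 4: entry 0 ≤ 0. Minimum is 26/5 at row 2 (w2 leaves); pivot element 5.
Pivot on row 2; the obj-row RHS becomes 0 − (-2)·(26/5) = 52/5.
Next entering variable (most negative obj-row entry -22/5): p.
Ratio test on column p — row 1: (49/5)/(1/5) = 49; row 2: (26/5)/(4/5) = 13/2; row 3: entry -1 ≤ 0; row 4: entry 0 ≤ 0. Minimum is 13/2 at row 2 (q leaves); pivot element 4/5.
After the second pivot the obj-row RHS is 52/5 − (-22/5)·(13/2) = 39.

39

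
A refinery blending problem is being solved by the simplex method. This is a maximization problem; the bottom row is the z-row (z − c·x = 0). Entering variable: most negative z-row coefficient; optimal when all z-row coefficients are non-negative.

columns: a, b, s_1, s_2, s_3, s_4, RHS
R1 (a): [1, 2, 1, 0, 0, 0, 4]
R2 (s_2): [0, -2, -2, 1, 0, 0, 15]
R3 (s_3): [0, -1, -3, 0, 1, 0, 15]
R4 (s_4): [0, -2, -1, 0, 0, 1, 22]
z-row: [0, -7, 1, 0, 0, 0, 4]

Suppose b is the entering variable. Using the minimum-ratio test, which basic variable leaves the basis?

a

Column b entries and ratios — a: 4/2 = 2; s_2: -2 ≤ 0, skip; s_3: -1 ≤ 0, skip; s_4: -2 ≤ 0, skip.
Smallest ratio is 2 in the row of a, so a leaves.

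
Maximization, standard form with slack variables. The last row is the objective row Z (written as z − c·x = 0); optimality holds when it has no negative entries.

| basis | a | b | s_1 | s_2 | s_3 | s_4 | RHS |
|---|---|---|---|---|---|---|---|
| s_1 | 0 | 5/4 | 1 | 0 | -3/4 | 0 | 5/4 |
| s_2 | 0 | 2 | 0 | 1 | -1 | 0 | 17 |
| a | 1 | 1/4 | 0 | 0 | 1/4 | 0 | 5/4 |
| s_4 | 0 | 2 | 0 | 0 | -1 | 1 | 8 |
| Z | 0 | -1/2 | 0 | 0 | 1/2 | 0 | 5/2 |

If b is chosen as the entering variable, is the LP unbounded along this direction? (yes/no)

no

Column b has positive entries in row(s) 1, 2, 3, 4, so the ratio test bounds it — not unbounded.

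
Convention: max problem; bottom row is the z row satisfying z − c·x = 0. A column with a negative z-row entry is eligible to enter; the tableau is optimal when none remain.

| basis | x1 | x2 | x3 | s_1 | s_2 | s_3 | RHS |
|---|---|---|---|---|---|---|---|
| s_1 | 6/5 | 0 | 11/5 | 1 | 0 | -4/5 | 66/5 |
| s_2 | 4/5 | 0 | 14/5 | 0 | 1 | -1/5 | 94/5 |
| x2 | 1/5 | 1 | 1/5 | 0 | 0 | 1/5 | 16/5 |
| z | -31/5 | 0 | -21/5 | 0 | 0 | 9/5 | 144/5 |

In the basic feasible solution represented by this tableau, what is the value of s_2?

s_2 is basic (row 2); its value is the RHS of that row, 94/5.

94/5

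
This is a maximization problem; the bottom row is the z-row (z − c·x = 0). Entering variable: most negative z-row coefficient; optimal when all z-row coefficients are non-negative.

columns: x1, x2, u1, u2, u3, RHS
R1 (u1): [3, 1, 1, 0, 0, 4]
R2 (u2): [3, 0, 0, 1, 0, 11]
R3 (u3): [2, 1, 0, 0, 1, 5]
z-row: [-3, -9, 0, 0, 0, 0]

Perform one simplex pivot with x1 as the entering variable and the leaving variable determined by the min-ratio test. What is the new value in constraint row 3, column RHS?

7/3

Ratio test on column x1 — row 1: 4/3 = 4/3; row 2: 11/3 = 11/3; row 3: 5/2 = 5/2. Minimum is 4/3 at row 1 (u1 leaves); pivot element 3.
Divide row 1 by 3; eliminate column x1 from the other rows.
Row 3 update in column RHS: 5 − 2·(4/3) = 7/3.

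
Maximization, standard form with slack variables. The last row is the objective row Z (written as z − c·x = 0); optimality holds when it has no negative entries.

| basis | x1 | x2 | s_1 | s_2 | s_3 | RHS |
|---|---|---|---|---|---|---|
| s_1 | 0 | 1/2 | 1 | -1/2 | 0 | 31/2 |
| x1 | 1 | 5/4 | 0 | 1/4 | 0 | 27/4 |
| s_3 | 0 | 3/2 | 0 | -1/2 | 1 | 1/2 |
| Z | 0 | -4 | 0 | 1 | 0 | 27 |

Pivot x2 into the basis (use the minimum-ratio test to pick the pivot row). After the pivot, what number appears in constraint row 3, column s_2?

Ratio test on column x2 — row 1: (31/2)/(1/2) = 31; row 2: (27/4)/(5/4) = 27/5; row 3: (1/2)/(3/2) = 1/3. Minimum is 1/3 at row 3 (s_3 leaves); pivot element 3/2.
Divide row 3 by 3/2; eliminate column x2 from the other rows.
In the new row 3, the s_2 entry is the old entry divided by the pivot: (-1/2)/(3/2) = -1/3.

-1/3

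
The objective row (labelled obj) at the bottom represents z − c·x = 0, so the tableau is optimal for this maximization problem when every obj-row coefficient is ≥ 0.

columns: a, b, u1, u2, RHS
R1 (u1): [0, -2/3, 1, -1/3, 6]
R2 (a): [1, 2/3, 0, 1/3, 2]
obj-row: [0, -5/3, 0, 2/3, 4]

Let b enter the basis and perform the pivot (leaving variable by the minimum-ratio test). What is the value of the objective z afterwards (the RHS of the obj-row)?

Ratio test on column b — row 1: entry -2/3 ≤ 0; row 2: 2/(2/3) = 3. Minimum is 3 at row 2 (a leaves); pivot element 2/3.
Pivot on row 2; the obj-row RHS becomes 4 − (-5/3)·3 = 9.

9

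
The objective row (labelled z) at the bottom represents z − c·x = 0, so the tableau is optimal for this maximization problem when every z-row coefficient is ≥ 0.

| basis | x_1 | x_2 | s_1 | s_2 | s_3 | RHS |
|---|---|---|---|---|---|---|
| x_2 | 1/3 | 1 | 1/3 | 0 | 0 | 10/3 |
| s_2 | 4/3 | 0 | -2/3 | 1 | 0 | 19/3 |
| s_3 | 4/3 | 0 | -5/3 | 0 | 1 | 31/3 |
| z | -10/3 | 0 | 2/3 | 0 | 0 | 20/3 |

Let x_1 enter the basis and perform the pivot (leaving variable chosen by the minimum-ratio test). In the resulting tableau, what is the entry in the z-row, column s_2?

5/2

Ratio test on column x_1 — row 1: (10/3)/(1/3) = 10; row 2: (19/3)/(4/3) = 19/4; row 3: (31/3)/(4/3) = 31/4. Minimum is 19/4 at row 2 (s_2 leaves); pivot element 4/3.
Divide row 2 by 4/3; eliminate column x_1 from the other rows.
z-row update in column s_2: 0 − (-10/3)·(3/4) = 5/2.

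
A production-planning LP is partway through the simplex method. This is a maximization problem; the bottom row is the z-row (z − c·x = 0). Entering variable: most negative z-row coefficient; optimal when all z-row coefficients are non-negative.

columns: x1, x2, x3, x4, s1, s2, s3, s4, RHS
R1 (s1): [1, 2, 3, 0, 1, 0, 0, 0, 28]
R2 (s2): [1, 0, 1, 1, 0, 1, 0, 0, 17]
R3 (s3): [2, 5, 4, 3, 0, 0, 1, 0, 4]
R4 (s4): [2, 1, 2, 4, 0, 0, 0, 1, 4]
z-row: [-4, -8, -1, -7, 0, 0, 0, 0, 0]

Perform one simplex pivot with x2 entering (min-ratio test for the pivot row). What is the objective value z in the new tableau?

Ratio test on column x2 — row 1: 28/2 = 14; row 2: entry 0 ≤ 0; row 3: 4/5 = 4/5; row 4: 4/1 = 4. Minimum is 4/5 at row 3 (s3 leaves); pivot element 5.
Pivot on row 3; the z-row RHS becomes 0 − (-8)·(4/5) = 32/5.

32/5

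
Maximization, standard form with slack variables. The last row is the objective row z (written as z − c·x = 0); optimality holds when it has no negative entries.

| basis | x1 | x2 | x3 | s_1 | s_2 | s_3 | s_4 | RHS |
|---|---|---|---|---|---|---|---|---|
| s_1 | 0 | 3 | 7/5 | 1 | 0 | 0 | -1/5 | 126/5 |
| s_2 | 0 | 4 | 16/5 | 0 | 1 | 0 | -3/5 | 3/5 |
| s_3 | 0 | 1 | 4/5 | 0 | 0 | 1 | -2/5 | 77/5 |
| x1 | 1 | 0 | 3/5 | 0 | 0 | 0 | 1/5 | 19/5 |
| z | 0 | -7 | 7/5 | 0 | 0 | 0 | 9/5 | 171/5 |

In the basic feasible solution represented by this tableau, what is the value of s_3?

77/5

s_3 is basic (row 3); its value is the RHS of that row, 77/5.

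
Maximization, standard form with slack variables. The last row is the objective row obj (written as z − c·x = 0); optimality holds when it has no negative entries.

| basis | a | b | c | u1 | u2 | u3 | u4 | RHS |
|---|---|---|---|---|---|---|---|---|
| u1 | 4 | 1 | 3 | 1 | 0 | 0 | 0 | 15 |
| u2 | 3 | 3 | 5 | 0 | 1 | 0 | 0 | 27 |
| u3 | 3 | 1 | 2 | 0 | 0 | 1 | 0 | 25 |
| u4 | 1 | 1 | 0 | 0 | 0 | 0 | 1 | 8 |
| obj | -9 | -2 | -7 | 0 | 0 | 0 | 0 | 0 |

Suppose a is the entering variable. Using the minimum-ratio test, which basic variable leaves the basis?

Column a entries and ratios — u1: 15/4 = 15/4; u2: 27/3 = 9; u3: 25/3 = 25/3; u4: 8/1 = 8.
Smallest ratio is 15/4 in the row of u1, so u1 leaves.

u1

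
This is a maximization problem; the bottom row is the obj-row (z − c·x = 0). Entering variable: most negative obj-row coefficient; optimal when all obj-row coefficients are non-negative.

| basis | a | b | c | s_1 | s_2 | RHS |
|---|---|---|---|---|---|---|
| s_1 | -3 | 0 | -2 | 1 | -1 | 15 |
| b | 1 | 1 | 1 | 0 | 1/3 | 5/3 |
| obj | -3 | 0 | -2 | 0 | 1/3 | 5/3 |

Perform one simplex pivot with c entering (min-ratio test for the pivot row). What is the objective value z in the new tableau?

Ratio test on column c — row 1: entry -2 ≤ 0; row 2: (5/3)/1 = 5/3. Minimum is 5/3 at row 2 (b leaves); pivot element 1.
Pivot on row 2; the obj-row RHS becomes 5/3 − (-2)·(5/3) = 5.

5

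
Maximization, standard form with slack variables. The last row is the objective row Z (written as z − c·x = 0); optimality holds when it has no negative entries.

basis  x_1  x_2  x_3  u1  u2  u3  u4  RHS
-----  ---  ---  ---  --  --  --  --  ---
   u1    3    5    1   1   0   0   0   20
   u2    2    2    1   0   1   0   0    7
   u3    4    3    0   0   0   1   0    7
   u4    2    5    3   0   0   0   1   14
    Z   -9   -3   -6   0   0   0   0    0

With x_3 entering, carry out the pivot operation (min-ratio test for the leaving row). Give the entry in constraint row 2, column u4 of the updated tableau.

-1/3

Ratio test on column x_3 — row 1: 20/1 = 20; row 2: 7/1 = 7; row 3: entry 0 ≤ 0; row 4: 14/3 = 14/3. Minimum is 14/3 at row 4 (u4 leaves); pivot element 3.
Divide row 4 by 3; eliminate column x_3 from the other rows.
Row 2 update in column u4: 0 − 1·(1/3) = -1/3.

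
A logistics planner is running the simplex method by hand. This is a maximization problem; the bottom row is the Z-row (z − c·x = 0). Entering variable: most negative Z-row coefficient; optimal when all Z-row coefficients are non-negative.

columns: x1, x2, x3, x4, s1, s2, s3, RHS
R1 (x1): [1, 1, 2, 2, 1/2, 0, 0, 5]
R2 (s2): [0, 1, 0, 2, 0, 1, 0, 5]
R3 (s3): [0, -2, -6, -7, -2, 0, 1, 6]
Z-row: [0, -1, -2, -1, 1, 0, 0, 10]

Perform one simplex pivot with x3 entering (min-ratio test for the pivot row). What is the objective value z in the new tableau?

15

Ratio test on column x3 — row 1: 5/2 = 5/2; row 2: entry 0 ≤ 0; row 3: entry -6 ≤ 0. Minimum is 5/2 at row 1 (x1 leaves); pivot element 2.
Pivot on row 1; the Z-row RHS becomes 10 − (-2)·(5/2) = 15.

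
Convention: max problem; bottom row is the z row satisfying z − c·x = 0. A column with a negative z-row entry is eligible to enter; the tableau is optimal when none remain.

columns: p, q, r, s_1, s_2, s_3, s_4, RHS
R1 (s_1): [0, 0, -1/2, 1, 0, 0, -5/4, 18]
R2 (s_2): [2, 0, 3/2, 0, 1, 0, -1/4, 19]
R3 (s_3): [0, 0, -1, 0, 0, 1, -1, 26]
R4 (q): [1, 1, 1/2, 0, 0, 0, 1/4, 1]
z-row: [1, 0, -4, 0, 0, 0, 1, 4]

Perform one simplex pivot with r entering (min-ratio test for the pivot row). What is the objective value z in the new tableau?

12

Ratio test on column r — row 1: entry -1/2 ≤ 0; row 2: 19/(3/2) = 38/3; row 3: entry -1 ≤ 0; row 4: 1/(1/2) = 2. Minimum is 2 at row 4 (q leaves); pivot element 1/2.
Pivot on row 4; the z-row RHS becomes 4 − (-4)·2 = 12.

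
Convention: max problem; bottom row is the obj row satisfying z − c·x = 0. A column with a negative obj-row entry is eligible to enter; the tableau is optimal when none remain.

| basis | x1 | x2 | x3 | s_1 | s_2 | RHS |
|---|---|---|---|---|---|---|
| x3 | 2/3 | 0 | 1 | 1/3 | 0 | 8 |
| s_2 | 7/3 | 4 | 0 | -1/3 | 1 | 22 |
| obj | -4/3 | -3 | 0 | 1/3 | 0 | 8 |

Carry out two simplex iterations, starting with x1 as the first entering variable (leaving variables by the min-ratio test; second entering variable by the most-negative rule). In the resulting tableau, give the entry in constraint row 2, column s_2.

Ratio test on column x1 — row 1: 8/(2/3) = 12; row 2: 22/(7/3) = 66/7. Minimum is 66/7 at row 2 (s_2 leaves); pivot element 7/3.
Divide row 2 by 7/3; eliminate column x1 from the other rows.
Second iteration: most negative obj-row entry is -5/7 in column x2, so x2 enters.
Ratio test on column x2 — row 1: entry -8/7 ≤ 0; row 2: (66/7)/(12/7) = 11/2. Minimum is 11/2 at row 2 (x1 leaves); pivot element 12/7.
Divide row 2 by 12/7; eliminate column x2 from the other rows.
After both pivots, the entry at constraint row 2, column s_2 is 1/4.

1/4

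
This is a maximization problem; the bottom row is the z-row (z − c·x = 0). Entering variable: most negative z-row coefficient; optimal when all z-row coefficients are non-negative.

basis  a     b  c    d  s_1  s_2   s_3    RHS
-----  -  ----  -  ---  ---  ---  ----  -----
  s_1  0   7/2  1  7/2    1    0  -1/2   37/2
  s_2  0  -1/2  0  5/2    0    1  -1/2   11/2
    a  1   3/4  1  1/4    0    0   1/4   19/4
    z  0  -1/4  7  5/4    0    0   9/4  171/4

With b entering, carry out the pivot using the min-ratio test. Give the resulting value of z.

Ratio test on column b — row 1: (37/2)/(7/2) = 37/7; row 2: entry -1/2 ≤ 0; row 3: (19/4)/(3/4) = 19/3. Minimum is 37/7 at row 1 (s_1 leaves); pivot element 7/2.
Pivot on row 1; the z-row RHS becomes 171/4 − (-1/4)·(37/7) = 617/14.

617/14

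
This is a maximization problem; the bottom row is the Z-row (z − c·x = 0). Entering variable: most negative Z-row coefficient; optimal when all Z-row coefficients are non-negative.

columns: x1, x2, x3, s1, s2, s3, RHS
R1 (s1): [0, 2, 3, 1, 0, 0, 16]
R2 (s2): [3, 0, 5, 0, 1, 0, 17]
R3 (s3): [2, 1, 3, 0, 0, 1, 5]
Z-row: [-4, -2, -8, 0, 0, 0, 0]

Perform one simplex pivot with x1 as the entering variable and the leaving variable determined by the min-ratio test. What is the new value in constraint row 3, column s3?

Ratio test on column x1 — row 1: entry 0 ≤ 0; row 2: 17/3 = 17/3; row 3: 5/2 = 5/2. Minimum is 5/2 at row 3 (s3 leaves); pivot element 2.
Divide row 3 by 2; eliminate column x1 from the other rows.
In the new row 3, the s3 entry is the old entry divided by the pivot: 1/2 = 1/2.

1/2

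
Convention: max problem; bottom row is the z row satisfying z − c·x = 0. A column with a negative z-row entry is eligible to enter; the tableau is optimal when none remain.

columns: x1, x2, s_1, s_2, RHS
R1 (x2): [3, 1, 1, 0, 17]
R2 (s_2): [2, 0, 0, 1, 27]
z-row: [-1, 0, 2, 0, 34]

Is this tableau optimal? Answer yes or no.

The z-row has a negative entry -1 in column x1, so it is not optimal.

no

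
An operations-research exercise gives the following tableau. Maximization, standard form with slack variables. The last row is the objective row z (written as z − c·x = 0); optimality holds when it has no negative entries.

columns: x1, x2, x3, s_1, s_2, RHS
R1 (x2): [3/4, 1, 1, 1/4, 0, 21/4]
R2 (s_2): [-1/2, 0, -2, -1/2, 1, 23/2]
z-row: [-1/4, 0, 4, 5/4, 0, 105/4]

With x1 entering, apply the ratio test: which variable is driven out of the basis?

x2

Column x1 entries and ratios — x2: (21/4)/(3/4) = 7; s_2: -1/2 ≤ 0, skip.
Smallest ratio is 7 in the row of x2, so x2 leaves.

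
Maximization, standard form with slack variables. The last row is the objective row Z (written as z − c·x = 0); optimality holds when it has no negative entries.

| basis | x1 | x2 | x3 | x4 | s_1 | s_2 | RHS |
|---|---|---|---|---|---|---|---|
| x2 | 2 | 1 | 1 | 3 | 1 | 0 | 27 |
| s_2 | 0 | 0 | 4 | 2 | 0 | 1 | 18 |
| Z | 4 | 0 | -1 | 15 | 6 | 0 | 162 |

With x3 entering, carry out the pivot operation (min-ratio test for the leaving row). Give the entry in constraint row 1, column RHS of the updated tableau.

45/2

Ratio test on column x3 — row 1: 27/1 = 27; row 2: 18/4 = 9/2. Minimum is 9/2 at row 2 (s_2 leaves); pivot element 4.
Divide row 2 by 4; eliminate column x3 from the other rows.
Row 1 update in column RHS: 27 − 1·(9/2) = 45/2.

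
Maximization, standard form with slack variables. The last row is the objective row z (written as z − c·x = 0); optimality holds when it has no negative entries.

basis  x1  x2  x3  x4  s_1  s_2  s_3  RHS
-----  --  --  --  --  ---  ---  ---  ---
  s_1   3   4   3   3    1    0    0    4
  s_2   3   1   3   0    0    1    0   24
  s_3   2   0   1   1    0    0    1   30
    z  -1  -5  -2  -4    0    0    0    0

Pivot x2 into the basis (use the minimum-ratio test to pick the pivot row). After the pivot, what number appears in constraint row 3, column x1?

2

Ratio test on column x2 — row 1: 4/4 = 1; row 2: 24/1 = 24; row 3: entry 0 ≤ 0. Minimum is 1 at row 1 (s_1 leaves); pivot element 4.
Divide row 1 by 4; eliminate column x2 from the other rows.
Row 3 update in column x1: 2 − 0·(3/4) = 2.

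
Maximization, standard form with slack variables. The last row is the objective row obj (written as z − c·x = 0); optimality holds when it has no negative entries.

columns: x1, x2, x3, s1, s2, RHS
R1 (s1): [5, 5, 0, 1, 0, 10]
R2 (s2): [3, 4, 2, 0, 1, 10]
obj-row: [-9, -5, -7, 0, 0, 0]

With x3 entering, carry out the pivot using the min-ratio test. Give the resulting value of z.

35

Ratio test on column x3 — row 1: entry 0 ≤ 0; row 2: 10/2 = 5. Minimum is 5 at row 2 (s2 leaves); pivot element 2.
Pivot on row 2; the obj-row RHS becomes 0 − (-7)·5 = 35.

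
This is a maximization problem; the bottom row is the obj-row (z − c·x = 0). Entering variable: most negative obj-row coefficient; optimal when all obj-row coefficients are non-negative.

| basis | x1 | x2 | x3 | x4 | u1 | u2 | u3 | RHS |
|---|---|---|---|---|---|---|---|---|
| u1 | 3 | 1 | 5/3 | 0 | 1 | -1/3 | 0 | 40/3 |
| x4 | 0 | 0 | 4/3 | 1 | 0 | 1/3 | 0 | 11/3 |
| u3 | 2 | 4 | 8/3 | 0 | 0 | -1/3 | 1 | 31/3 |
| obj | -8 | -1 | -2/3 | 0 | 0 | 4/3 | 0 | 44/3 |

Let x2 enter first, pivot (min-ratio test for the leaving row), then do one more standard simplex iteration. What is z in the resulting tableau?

99/2

Ratio test on column x2 — row 1: (40/3)/1 = 40/3; row 2: entry 0 ≤ 0; row 3: (31/3)/4 = 31/12. Minimum is 31/12 at row 3 (u3 leaves); pivot element 4.
Pivot on row 3; the obj-row RHS becomes 44/3 − (-1)·(31/12) = 69/4.
Next entering variable (most negative obj-row entry -15/2): x1.
Ratio test on column x1 — row 1: (43/4)/(5/2) = 43/10; row 2: entry 0 ≤ 0; row 3: (31/12)/(1/2) = 31/6. Minimum is 43/10 at row 1 (u1 leaves); pivot element 5/2.
After the second pivot the obj-row RHS is 69/4 − (-15/2)·(43/10) = 99/2.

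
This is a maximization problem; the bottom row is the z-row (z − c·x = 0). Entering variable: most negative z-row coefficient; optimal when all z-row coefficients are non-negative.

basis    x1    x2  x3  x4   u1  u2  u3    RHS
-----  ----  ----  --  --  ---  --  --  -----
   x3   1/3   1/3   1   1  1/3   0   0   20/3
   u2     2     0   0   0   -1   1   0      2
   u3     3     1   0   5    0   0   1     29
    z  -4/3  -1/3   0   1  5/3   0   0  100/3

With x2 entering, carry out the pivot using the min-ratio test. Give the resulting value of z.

Ratio test on column x2 — row 1: (20/3)/(1/3) = 20; row 2: entry 0 ≤ 0; row 3: 29/1 = 29. Minimum is 20 at row 1 (x3 leaves); pivot element 1/3.
Pivot on row 1; the z-row RHS becomes 100/3 − (-1/3)·20 = 40.

40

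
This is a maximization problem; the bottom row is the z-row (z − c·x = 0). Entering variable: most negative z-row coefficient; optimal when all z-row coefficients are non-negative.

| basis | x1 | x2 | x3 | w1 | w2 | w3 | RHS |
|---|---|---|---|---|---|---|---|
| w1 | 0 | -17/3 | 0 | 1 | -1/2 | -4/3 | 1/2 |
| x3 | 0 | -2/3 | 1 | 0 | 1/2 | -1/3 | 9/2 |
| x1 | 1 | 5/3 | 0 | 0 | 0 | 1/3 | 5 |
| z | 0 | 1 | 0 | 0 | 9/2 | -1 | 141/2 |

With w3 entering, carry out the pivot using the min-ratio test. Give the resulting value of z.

Ratio test on column w3 — row 1: entry -4/3 ≤ 0; row 2: entry -1/3 ≤ 0; row 3: 5/(1/3) = 15. Minimum is 15 at row 3 (x1 leaves); pivot element 1/3.
Pivot on row 3; the z-row RHS becomes 141/2 − (-1)·15 = 171/2.

171/2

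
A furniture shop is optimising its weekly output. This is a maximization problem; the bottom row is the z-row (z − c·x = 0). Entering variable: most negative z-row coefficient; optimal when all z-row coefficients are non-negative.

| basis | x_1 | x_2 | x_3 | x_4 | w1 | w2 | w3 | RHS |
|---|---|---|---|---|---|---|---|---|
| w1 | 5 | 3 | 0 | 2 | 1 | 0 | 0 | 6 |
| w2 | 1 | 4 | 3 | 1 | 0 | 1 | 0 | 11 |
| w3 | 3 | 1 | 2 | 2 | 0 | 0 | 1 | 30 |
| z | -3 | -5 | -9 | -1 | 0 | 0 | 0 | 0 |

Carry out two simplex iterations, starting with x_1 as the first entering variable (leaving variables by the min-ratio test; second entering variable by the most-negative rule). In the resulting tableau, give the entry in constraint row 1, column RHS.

6/5

Ratio test on column x_1 — row 1: 6/5 = 6/5; row 2: 11/1 = 11; row 3: 30/3 = 10. Minimum is 6/5 at row 1 (w1 leaves); pivot element 5.
Divide row 1 by 5; eliminate column x_1 from the other rows.
Second iteration: most negative z-row entry is -9 in column x_3, so x_3 enters.
Ratio test on column x_3 — row 1: entry 0 ≤ 0; row 2: (49/5)/3 = 49/15; row 3: (132/5)/2 = 66/5. Minimum is 49/15 at row 2 (w2 leaves); pivot element 3.
Divide row 2 by 3; eliminate column x_3 from the other rows.
After both pivots, the entry at constraint row 1, column RHS is 6/5.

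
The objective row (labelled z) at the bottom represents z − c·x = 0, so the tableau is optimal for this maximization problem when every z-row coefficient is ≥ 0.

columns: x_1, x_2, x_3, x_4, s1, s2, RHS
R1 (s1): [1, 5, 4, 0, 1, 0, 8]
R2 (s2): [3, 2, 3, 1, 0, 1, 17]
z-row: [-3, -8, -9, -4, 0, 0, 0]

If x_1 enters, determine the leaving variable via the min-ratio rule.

s2

Column x_1 entries and ratios — s1: 8/1 = 8; s2: 17/3 = 17/3.
Smallest ratio is 17/3 in the row of s2, so s2 leaves.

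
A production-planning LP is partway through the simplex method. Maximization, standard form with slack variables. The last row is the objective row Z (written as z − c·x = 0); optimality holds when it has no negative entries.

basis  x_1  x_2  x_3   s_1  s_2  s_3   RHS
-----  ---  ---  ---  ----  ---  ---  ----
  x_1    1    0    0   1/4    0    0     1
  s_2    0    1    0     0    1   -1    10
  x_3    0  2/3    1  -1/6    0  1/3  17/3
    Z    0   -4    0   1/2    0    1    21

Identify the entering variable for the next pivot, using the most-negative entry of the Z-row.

Negative Z-row entries: x_2: -4.
The most negative is -4 in column x_2, so x_2 enters.

x_2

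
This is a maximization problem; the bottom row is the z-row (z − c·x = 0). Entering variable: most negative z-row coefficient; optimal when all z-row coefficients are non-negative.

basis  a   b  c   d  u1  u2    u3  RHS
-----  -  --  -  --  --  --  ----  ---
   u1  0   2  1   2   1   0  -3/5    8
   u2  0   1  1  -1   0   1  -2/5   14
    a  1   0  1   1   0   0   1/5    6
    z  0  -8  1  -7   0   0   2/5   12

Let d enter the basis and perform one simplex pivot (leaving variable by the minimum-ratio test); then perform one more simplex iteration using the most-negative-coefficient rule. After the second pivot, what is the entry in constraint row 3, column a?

Ratio test on column d — row 1: 8/2 = 4; row 2: entry -1 ≤ 0; row 3: 6/1 = 6. Minimum is 4 at row 1 (u1 leaves); pivot element 2.
Divide row 1 by 2; eliminate column d from the other rows.
Second iteration: most negative z-row entry is -17/10 in column u3, so u3 enters.
Ratio test on column u3 — row 1: entry -3/10 ≤ 0; row 2: entry -7/10 ≤ 0; row 3: 2/(1/2) = 4. Minimum is 4 at row 3 (a leaves); pivot element 1/2.
Divide row 3 by 1/2; eliminate column u3 from the other rows.
After both pivots, the entry at constraint row 3, column a is 2.

2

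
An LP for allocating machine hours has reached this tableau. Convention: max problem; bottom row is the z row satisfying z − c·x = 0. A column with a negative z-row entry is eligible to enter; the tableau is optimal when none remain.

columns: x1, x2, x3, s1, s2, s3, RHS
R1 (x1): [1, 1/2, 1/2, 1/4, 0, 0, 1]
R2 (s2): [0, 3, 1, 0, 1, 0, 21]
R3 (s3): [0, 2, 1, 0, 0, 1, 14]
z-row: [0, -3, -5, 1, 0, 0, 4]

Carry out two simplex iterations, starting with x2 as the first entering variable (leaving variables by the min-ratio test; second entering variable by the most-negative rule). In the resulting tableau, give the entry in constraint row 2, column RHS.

19

Ratio test on column x2 — row 1: 1/(1/2) = 2; row 2: 21/3 = 7; row 3: 14/2 = 7. Minimum is 2 at row 1 (x1 leaves); pivot element 1/2.
Divide row 1 by 1/2; eliminate column x2 from the other rows.
Second iteration: most negative z-row entry is -2 in column x3, so x3 enters.
Ratio test on column x3 — row 1: 2/1 = 2; row 2: entry -2 ≤ 0; row 3: entry -1 ≤ 0. Minimum is 2 at row 1 (x2 leaves); pivot element 1.
Divide row 1 by 1; eliminate column x3 from the other rows.
After both pivots, the entry at constraint row 2, column RHS is 19.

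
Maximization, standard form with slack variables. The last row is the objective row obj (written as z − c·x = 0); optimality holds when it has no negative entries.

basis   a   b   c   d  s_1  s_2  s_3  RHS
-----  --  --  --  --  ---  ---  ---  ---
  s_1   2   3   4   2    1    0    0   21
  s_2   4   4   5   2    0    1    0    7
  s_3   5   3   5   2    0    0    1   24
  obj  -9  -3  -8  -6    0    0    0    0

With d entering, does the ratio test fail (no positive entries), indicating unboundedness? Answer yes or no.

Column d has positive entries in row(s) 1, 2, 3, so the ratio test bounds it — not unbounded.

no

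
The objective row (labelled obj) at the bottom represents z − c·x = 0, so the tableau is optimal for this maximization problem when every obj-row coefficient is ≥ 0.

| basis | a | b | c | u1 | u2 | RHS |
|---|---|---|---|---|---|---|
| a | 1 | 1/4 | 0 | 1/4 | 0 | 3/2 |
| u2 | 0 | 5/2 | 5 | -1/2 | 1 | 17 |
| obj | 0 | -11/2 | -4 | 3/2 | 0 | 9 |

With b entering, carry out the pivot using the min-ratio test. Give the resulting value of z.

Ratio test on column b — row 1: (3/2)/(1/4) = 6; row 2: 17/(5/2) = 34/5. Minimum is 6 at row 1 (a leaves); pivot element 1/4.
Pivot on row 1; the obj-row RHS becomes 9 − (-11/2)·6 = 42.

42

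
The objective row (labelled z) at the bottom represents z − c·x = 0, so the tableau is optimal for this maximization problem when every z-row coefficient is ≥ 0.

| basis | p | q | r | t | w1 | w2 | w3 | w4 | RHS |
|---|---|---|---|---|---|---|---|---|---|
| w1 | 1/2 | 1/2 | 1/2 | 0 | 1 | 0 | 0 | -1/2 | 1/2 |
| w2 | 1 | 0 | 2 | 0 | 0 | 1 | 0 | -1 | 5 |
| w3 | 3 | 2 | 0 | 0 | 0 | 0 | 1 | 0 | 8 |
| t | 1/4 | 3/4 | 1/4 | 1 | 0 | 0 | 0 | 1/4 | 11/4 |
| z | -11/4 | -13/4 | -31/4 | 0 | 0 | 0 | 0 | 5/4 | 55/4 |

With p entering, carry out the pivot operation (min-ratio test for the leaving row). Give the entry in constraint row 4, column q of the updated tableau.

1/2

Ratio test on column p — row 1: (1/2)/(1/2) = 1; row 2: 5/1 = 5; row 3: 8/3 = 8/3; row 4: (11/4)/(1/4) = 11. Minimum is 1 at row 1 (w1 leaves); pivot element 1/2.
Divide row 1 by 1/2; eliminate column p from the other rows.
Row 4 update in column q: 3/4 − (1/4)·1 = 1/2.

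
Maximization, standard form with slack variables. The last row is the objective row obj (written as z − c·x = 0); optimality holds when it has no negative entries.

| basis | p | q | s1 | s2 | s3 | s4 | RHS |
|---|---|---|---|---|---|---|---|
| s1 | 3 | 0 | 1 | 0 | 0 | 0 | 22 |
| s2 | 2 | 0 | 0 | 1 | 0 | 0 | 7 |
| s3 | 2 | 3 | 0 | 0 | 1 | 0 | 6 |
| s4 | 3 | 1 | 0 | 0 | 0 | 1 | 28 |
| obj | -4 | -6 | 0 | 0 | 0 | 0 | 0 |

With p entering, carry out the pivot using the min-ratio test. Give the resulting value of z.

Ratio test on column p — row 1: 22/3 = 22/3; row 2: 7/2 = 7/2; row 3: 6/2 = 3; row 4: 28/3 = 28/3. Minimum is 3 at row 3 (s3 leaves); pivot element 2.
Pivot on row 3; the obj-row RHS becomes 0 − (-4)·3 = 12.

12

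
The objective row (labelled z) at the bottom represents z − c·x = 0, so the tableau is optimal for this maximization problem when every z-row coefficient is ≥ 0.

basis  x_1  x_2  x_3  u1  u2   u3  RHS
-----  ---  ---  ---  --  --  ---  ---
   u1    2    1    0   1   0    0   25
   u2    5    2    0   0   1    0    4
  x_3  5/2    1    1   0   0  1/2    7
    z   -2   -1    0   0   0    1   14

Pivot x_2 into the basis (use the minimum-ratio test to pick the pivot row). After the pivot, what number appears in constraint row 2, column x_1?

5/2

Ratio test on column x_2 — row 1: 25/1 = 25; row 2: 4/2 = 2; row 3: 7/1 = 7. Minimum is 2 at row 2 (u2 leaves); pivot element 2.
Divide row 2 by 2; eliminate column x_2 from the other rows.
In the new row 2, the x_1 entry is the old entry divided by the pivot: 5/2 = 5/2.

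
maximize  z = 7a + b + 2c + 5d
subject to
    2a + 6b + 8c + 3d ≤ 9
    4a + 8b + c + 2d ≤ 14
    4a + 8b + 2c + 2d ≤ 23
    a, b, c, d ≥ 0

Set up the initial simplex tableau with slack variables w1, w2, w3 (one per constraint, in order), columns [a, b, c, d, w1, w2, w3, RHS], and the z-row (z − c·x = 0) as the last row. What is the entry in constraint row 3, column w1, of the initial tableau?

Slack w1 belongs to constraint 1; its column is the unit vector e_1, so the entry in row 3 is 0.

0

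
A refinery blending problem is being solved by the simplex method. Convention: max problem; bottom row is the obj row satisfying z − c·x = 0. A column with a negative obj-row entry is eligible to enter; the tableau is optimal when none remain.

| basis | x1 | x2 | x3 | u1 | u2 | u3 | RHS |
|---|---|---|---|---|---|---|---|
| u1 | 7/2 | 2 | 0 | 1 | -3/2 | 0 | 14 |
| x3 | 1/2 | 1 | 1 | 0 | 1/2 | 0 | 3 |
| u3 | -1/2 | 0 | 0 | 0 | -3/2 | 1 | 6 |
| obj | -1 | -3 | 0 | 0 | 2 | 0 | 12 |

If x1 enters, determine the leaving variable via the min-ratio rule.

Column x1 entries and ratios — u1: 14/(7/2) = 4; x3: 3/(1/2) = 6; u3: -1/2 ≤ 0, skip.
Smallest ratio is 4 in the row of u1, so u1 leaves.

u1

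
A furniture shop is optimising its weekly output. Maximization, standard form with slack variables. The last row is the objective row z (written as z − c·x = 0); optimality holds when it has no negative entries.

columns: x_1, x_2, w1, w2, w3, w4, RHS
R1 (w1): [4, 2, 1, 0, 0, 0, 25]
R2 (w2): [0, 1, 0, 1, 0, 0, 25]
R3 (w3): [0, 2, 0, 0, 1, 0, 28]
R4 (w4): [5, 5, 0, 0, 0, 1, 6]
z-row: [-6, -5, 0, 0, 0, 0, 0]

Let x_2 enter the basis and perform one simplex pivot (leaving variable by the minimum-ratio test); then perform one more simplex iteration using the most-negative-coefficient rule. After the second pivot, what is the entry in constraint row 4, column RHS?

6/5

Ratio test on column x_2 — row 1: 25/2 = 25/2; row 2: 25/1 = 25; row 3: 28/2 = 14; row 4: 6/5 = 6/5. Minimum is 6/5 at row 4 (w4 leaves); pivot element 5.
Divide row 4 by 5; eliminate column x_2 from the other rows.
Second iteration: most negative z-row entry is -1 in column x_1, so x_1 enters.
Ratio test on column x_1 — row 1: (113/5)/2 = 113/10; row 2: entry -1 ≤ 0; row 3: entry -2 ≤ 0; row 4: (6/5)/1 = 6/5. Minimum is 6/5 at row 4 (x_2 leaves); pivot element 1.
Divide row 4 by 1; eliminate column x_1 from the other rows.
After both pivots, the entry at constraint row 4, column RHS is 6/5.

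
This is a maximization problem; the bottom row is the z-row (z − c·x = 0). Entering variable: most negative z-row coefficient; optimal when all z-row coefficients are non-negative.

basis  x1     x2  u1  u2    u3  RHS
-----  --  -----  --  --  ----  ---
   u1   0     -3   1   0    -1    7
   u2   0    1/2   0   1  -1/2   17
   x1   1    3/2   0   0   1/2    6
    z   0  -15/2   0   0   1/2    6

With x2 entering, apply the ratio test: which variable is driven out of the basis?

x1

Column x2 entries and ratios — u1: -3 ≤ 0, skip; u2: 17/(1/2) = 34; x1: 6/(3/2) = 4.
Smallest ratio is 4 in the row of x1, so x1 leaves.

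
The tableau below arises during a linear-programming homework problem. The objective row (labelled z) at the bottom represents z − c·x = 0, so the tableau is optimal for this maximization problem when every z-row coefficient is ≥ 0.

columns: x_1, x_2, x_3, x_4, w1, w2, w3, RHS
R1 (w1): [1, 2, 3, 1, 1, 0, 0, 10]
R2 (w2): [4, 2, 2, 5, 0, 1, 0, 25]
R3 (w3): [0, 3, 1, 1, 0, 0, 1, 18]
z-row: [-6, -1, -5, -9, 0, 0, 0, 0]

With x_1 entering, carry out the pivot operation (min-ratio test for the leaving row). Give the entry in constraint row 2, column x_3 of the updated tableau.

1/2

Ratio test on column x_1 — row 1: 10/1 = 10; row 2: 25/4 = 25/4; row 3: entry 0 ≤ 0. Minimum is 25/4 at row 2 (w2 leaves); pivot element 4.
Divide row 2 by 4; eliminate column x_1 from the other rows.
In the new row 2, the x_3 entry is the old entry divided by the pivot: 2/4 = 1/2.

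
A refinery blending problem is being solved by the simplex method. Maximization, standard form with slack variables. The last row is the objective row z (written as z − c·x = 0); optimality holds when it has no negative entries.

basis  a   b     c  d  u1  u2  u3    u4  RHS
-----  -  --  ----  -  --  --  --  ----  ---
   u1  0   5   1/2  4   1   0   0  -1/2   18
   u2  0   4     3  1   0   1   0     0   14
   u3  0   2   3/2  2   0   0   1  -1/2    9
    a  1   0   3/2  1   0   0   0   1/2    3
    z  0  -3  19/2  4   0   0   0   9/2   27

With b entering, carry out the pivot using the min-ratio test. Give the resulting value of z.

75/2

Ratio test on column b — row 1: 18/5 = 18/5; row 2: 14/4 = 7/2; row 3: 9/2 = 9/2; row 4: entry 0 ≤ 0. Minimum is 7/2 at row 2 (u2 leaves); pivot element 4.
Pivot on row 2; the z-row RHS becomes 27 − (-3)·(7/2) = 75/2.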